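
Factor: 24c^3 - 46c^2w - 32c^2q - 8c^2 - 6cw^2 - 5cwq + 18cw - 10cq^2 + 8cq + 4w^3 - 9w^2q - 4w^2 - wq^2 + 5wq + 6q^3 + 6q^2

(2c - 4w - 3q)(3c + w - q - 1)(4c - w + 2q)

Group: 4c(6c^2 - 10cw - 11cq - 2c - 4w^2 + wq + 4w + 3q^2 + 3q) + (-w + 2q)(6c^2 - 10cw - 11cq - 2c - 4w^2 + wq + 4w + 3q^2 + 3q); both groups contain (6c^2 - 10cw - 11cq - 2c - 4w^2 + wq + 4w + 3q^2 + 3q), so (4c - w + 2q) is a factor with cofactor 6c^2 - 10cw - 11cq - 2c - 4w^2 + wq + 4w + 3q^2 + 3q.
The cofactor groups again: 6c^2 - 10cw - 11cq - 2c - 4w^2 + wq + 4w + 3q^2 + 3q = 3c(2c - 4w - 3q) + (w - q - 1)(2c - 4w - 3q); both groups contain (2c - 4w - 3q), giving (3c + w - q - 1)(2c - 4w - 3q).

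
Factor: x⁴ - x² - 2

(x² + 1)(x² - 2)

Substitute u = x² to get a quadratic in u, then factor.
x² - 2 is irreducible over ℤ (2 is not a perfect square).
x² + 1 is irreducible over ℤ (sum of squares).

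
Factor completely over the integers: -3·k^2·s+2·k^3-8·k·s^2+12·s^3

(2·k-3·s)·(k+2·s)·(k-2·s)

Group: k·(2·k^2-7·k·s+6·s^2) + 2·s·(2·k^2-7·k·s+6·s^2); both groups contain (2·k^2-7·k·s+6·s^2), so (k+2·s) is a factor with cofactor 2·k^2-7·k·s+6·s^2.
The cofactor groups again: 2·k^2-7·k·s+6·s^2 = k·(2·k-3·s) - 2·s·(2·k-3·s); both groups contain (2·k-3·s), giving (k-2·s)·(2·k-3·s).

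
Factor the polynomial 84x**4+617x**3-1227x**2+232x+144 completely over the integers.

(3x-4)(4x+1)(7x-4)(x+9)

Testing divisors of the constant over divisors of the leading coefficient, x = -1/4 is a root, so (4x+1) divides it; the quotient is 21x**3+149x**2-344x+144.
Then x = 4/7 is a root, so (7x-4) divides it; the quotient is 3x**2+23x-36.
The remaining quadratic factors as (x+9)(3x-4).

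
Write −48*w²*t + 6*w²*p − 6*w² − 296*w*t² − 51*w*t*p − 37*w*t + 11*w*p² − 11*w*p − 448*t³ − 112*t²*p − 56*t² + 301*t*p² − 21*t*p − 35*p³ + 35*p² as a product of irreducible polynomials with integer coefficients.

−(3*w + 8*t − 5*p)*(8*t − p + 1)*(2*w + 7*t + 7*p)

Group: 8*t*(−6*w² − 37*w*t − 11*w*p − 56*t² − 21*t*p + 35*p²) + (−p + 1)*(−6*w² − 37*w*t − 11*w*p − 56*t² − 21*t*p + 35*p²); both groups contain (−6*w² − 37*w*t − 11*w*p − 56*t² − 21*t*p + 35*p²), so (8*t − p + 1) is a factor with cofactor −6*w² − 37*w*t − 11*w*p − 56*t² − 21*t*p + 35*p².
The cofactor groups again: −6*w² − 37*w*t − 11*w*p − 56*t² − 21*t*p + 35*p² = −2*w*(3*w + 8*t − 5*p) + (−7*t − 7*p)*(3*w + 8*t − 5*p); both groups contain (3*w + 8*t − 5*p), giving −(2*w + 7*t + 7*p)*(3*w + 8*t − 5*p).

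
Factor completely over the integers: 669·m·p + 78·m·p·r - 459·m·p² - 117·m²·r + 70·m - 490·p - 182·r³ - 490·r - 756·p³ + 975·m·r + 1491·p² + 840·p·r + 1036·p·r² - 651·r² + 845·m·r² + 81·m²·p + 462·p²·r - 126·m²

Group: 9·m·(9·m·p - 13·m·r - 14·m - 63·p² + 28·p·r + 98·p + 91·r² + 98·r) + (12·p - 2·r - 5)·(9·m·p - 13·m·r - 14·m - 63·p² + 28·p·r + 98·p + 91·r² + 98·r); both groups contain (9·m·p - 13·m·r - 14·m - 63·p² + 28·p·r + 98·p + 91·r² + 98·r), so (9·m + 12·p - 2·r - 5) is a factor with cofactor 9·m·p - 13·m·r - 14·m - 63·p² + 28·p·r + 98·p + 91·r² + 98·r.
The cofactor groups again: 9·m·p - 13·m·r - 14·m - 63·p² + 28·p·r + 98·p + 91·r² + 98·r = 9·p·(m - 7·p - 7·r) + (-13·r - 14)·(m - 7·p - 7·r); both groups contain (m - 7·p - 7·r), giving (9·p - 13·r - 14)·(m - 7·p - 7·r).

(9·m + 12·p - 2·r - 5)·(9·p - 13·r - 14)·(m - 7·p - 7·r)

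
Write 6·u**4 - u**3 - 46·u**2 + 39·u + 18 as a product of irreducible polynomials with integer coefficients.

Among the possible rational roots, u = 3/2 is a root, so (2·u - 3) is a factor; dividing leaves 3·u**3 + 4·u**2 - 17·u - 6.
Next, u = -3 is a root, so (u + 3) is a factor; dividing leaves 3·u**2 - 5·u - 2.
The remaining quadratic factors as (u - 2)(3·u + 1).

(2·u - 3)·(3·u + 1)·(u + 3)·(u - 2)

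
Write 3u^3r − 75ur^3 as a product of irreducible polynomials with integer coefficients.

Every term has a factor of 3ur. Then u^2 − 25r^2 = (u)² − (5r)².

3ru(u − 5r)(u + 5r)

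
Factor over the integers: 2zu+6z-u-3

(2z-1)(u+3)

Group as (2zu+6z) + (-u-3) = 2z(u+3) - (u+3).
Both groups share the factor (u+3).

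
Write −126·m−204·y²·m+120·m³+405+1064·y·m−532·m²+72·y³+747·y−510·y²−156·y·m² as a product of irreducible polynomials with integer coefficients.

Group: 2·y·(36·y²−138·y·m−93·y+60·m²+4·m−45) + (2·m−9)·(36·y²−138·y·m−93·y+60·m²+4·m−45); both groups contain (36·y²−138·y·m−93·y+60·m²+4·m−45), so (2·y+2·m−9) is a factor with cofactor 36·y²−138·y·m−93·y+60·m²+4·m−45.
The cofactor groups again: 36·y²−138·y·m−93·y+60·m²+4·m−45 = 3·y·(12·y−6·m+5) + (−10·m−9)·(12·y−6·m+5); both groups contain (12·y−6·m+5), giving (3·y−10·m−9)·(12·y−6·m+5).

(3·y−10·m−9)·(12·y−6·m+5)·(2·y+2·m−9)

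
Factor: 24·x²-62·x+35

Need a pair with product 24·35 = 840 and sum -62: that's -20 and -42.
Split the middle term: 24·x²-20·x - 42·x+35 = 4·x·(6·x-5) - 7·(6·x-5).

(4·x-7)·(6·x-5)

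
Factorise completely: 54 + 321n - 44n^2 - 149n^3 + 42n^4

(6n + 1)(7n + 9)(n - 2)(n - 3)

By the rational root theorem, n = 3 is a root, so (n - 3) is a factor; dividing leaves 42n^3 - 23n^2 - 113n - 18.
Continuing, n = -1/6 is a root, so (6n + 1) divides it; the quotient is 7n^2 - 5n - 18.
The remaining quadratic factors as (n - 2)(7n + 9).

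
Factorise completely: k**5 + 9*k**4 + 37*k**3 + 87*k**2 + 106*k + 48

Trying the rational-root candidates, k = -1 is a root, so (k + 1) is a factor; dividing leaves k**4 + 8*k**3 + 29*k**2 + 58*k + 48.
Then k = -2 is a root, so (k + 2) is a factor; dividing leaves k**3 + 6*k**2 + 17*k + 24.
Next, k = -3 is a root, so (k + 3) divides it; the quotient is k**2 + 3*k + 8.
The quadratic k**2 + 3*k + 8 has discriminant -23 < 0 and is irreducible over ℤ.

(k + 1)*(k + 2)*(k + 3)*(k**2 + 3*k + 8)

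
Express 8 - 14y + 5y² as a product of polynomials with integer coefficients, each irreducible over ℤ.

(5y - 4)(y - 2)

Need a pair with product 5·8 = 40 and sum -14: that's -4 and -10.
Split the middle term: 5y² - 4y - 10y + 8 = y(5y - 4) - 2(5y - 4).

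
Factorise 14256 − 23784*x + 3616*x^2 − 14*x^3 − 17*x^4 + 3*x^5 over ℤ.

(3*x − 2)*(x + 11)*(x − 6)*(x^2 − 10*x + 108)

Among the possible rational roots, x = −11 is a root, giving the factor (x + 11) and quotient 3*x^4 − 50*x^3 + 536*x^2 − 2280*x + 1296.
Continuing, x = 2/3 is a root, so (3*x − 2) divides it; the quotient is x^3 − 16*x^2 + 168*x − 648.
Continuing, x = 6 is a root, so (x − 6) is a factor; dividing leaves x^2 − 10*x + 108.
The quadratic x^2 − 10*x + 108 has discriminant −332 < 0 and is irreducible over ℤ.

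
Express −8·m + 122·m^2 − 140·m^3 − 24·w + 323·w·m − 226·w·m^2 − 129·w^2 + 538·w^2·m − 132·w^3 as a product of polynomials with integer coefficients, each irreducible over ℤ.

Group: 11·w·(−12·w^2 + 38·w·m − 3·w + 14·m^2 − m) + (−10·m + 8)·(−12·w^2 + 38·w·m − 3·w + 14·m^2 − m); both groups contain (−12·w^2 + 38·w·m − 3·w + 14·m^2 − m), so (11·w − 10·m + 8) is a factor with cofactor −12·w^2 + 38·w·m − 3·w + 14·m^2 − m.
The cofactor groups again: −12·w^2 + 38·w·m − 3·w + 14·m^2 − m = −3·w·(4·w − 14·m + 1) − m·(4·w − 14·m + 1); both groups contain (4·w − 14·m + 1), giving −(3·w + m)·(4·w − 14·m + 1).

−(11·w − 10·m + 8)·(4·w − 14·m + 1)·(3·w + m)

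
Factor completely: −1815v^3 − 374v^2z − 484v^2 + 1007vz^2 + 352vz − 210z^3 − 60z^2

Group: 15v(−121v^2 + 88vz − 15z^2) + (14z + 4)(−121v^2 + 88vz − 15z^2); both groups contain (−121v^2 + 88vz − 15z^2), so (15v + 14z + 4) is a factor with cofactor −121v^2 + 88vz − 15z^2.
The cofactor groups again: −121v^2 + 88vz − 15z^2 = −11v(11v − 3z) + 5z(11v − 3z); both groups contain (11v − 3z), giving −(11v − 5z)(11v − 3z).

−(11v − 3z)(11v − 5z)(15v + 14z + 4)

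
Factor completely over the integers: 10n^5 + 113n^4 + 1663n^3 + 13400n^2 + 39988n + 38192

(2n + 11)(5n + 14)(n + 2)(n^2 + n + 124)

Trying the rational-root candidates, n = −14/5 is a root, so (5n + 14) divides it; the quotient is 2n^4 + 17n^3 + 285n^2 + 1882n + 2728.
Then n = −11/2 is a root, so (2n + 11) divides it; the quotient is n^3 + 3n^2 + 126n + 248.
Next, n = −2 is a root, so (n + 2) divides it; the quotient is n^2 + n + 124.
The quadratic n^2 + n + 124 has discriminant −495 < 0 and is irreducible over ℤ.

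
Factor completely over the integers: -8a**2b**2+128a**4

Factor out 8a**2, leaving 16a**2-b**2, which is a difference of two squares.

8a**2(4a+b)(4a-b)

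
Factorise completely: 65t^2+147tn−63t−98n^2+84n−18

Group: 5t(13t−7n+3) + (14n−6)(13t−7n+3); both groups contain (13t−7n+3).

(13t−7n+3)(5t+14n−6)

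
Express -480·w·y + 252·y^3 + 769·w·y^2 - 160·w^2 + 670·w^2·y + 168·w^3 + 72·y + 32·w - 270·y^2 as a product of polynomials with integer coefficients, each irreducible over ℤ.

(4·w + 9·y)·(6·w + 7·y - 4)·(7·w + 4·y - 2)

Group: 4·w·(42·w^2 + 73·w·y - 40·w + 28·y^2 - 30·y + 8) + 9·y·(42·w^2 + 73·w·y - 40·w + 28·y^2 - 30·y + 8); both groups contain (42·w^2 + 73·w·y - 40·w + 28·y^2 - 30·y + 8), so (4·w + 9·y) is a factor with cofactor 42·w^2 + 73·w·y - 40·w + 28·y^2 - 30·y + 8.
The cofactor groups again: 42·w^2 + 73·w·y - 40·w + 28·y^2 - 30·y + 8 = 6·w·(7·w + 4·y - 2) + (7·y - 4)·(7·w + 4·y - 2); both groups contain (7·w + 4·y - 2), giving (6·w + 7·y - 4)·(7·w + 4·y - 2).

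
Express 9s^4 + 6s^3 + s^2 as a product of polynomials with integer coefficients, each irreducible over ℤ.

Every term has a factor of s^2; factoring it out leaves 9s^2 + 6s + 1.
Recognize a perfect-square trinomial with the parts 3s and 1.

s^2(3s + 1)^2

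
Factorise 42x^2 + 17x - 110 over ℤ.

(6x + 11)(7x - 10)

Need a pair with product 42·(-110) = -4620 and sum 17: that's -60 and 77.
Split the middle term: 42x^2 - 60x + 77x - 110 = 6x(7x - 10) + 11(7x - 10).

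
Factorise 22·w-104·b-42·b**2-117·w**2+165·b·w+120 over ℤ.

-(14·b-13·w-12)·(3·b-9·w+10)

Group: -14·b·(3·b-9·w+10) + (13·w+12)·(3·b-9·w+10); both groups contain (3·b-9·w+10).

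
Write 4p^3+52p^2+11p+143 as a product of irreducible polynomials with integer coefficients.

Group as (4p^3+11p) + (52p^2+143) = p(4p^2+11) + 13(4p^2+11).
Both groups share the factor (4p^2+11).

(p+13)(4p^2+11)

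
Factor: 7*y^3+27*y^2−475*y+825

Among the possible rational roots, y = 5 is a root, giving the factor (y−5) and quotient 7*y^2+62*y−165.
The remaining quadratic factors as (y+11)(7*y−15).

(7*y−15)*(y+11)*(y−5)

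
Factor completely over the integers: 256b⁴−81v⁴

(4b+3v)(4b−3v)(16b²+9v²)

(4b)⁴ − (3v)⁴ = ((4b)² − (3v)²)((4b)² + (3v)²); the first factor splits again, the second (16b²+9v²) is irreducible.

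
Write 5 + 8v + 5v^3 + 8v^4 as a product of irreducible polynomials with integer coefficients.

Group as (8v^4 + 8v) + (5v^3 + 5) = 8v(v^3 + 1) + 5(v^3 + 1).
Both groups share the factor (v^3 + 1).

(8v + 5)(v + 1)(v^2 − v + 1)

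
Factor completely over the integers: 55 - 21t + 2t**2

(2t - 11)(t - 5)

Need a pair with product 2·55 = 110 and sum -21: that's -11 and -10.
Split the middle term: 2t**2 - 11t - 10t + 55 = t(2t - 11) - 5(2t - 11).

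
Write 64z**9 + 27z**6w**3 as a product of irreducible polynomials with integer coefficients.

Every term has a factor of z**6; factoring it out leaves 64z**3 + 27w**3.
Recognize a sum of cubes with the parts 4z and 3w.

z**6(4z + 3w)(16z**2 - 12zw + 9w**2)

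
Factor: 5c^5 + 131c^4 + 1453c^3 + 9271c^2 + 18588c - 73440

Trying the rational-root candidates, c = -12 is a root, giving the factor (c + 12) and quotient 5c^4 + 71c^3 + 601c^2 + 2059c - 6120.
Then c = -8 is a root, so (c + 8) divides it; the quotient is 5c^3 + 31c^2 + 353c - 765.
Continuing, c = 9/5 is a root, so (5c - 9) divides it; the quotient is c^2 + 8c + 85.
The quadratic c^2 + 8c + 85 has discriminant -276 < 0 and is irreducible over ℤ.

(5c - 9)(c + 12)(c + 8)(c^2 + 8c + 85)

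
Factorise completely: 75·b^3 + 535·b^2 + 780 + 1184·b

(3·b + 10)·(5·b + 13)·(5·b + 6)

Testing divisors of the constant over divisors of the leading coefficient, b = -6/5 is a root, so (5·b + 6) is a factor; dividing leaves 15·b^2 + 89·b + 130.
The remaining quadratic factors as (3·b + 10)(5·b + 13).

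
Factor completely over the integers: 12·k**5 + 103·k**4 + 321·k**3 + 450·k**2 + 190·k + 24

(3·k + 1)·(4·k + 1)·(k + 4)·(k**2 + 4·k + 6)

Testing divisors of the constant over divisors of the leading coefficient, k = -1/4 is a root, giving the factor (4·k + 1) and quotient 3·k**4 + 25·k**3 + 74·k**2 + 94·k + 24.
Next, k = -4 is a root, so (k + 4) is a factor; dividing leaves 3·k**3 + 13·k**2 + 22·k + 6.
Next, k = -1/3 is a root, so (3·k + 1) is a factor; dividing leaves k**2 + 4·k + 6.
The quadratic k**2 + 4·k + 6 has discriminant -8 < 0 and is irreducible over ℤ.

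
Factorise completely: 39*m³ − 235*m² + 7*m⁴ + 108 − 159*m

Among the possible rational roots, m = 4 is a root, so (m − 4) divides it; the quotient is 7*m³ + 67*m² + 33*m − 27.
Then m = −1 is a root, so (m + 1) is a factor; dividing leaves 7*m² + 60*m − 27.
The remaining quadratic factors as (m + 9)(7*m − 3).

(7*m − 3)*(m + 1)*(m + 9)*(m − 4)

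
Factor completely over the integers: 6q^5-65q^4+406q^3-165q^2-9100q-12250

(2q+5)(3q+5)(q-7)(q^2-8q+70)

Among the possible rational roots, q = 7 is a root, so (q-7) is a factor; dividing leaves 6q^4-23q^3+245q^2+1550q+1750.
Then q = -5/2 is a root, so (2q+5) is a factor; dividing leaves 3q^3-19q^2+170q+350.
Then q = -5/3 is a root, so (3q+5) is a factor; dividing leaves q^2-8q+70.
The quadratic q^2-8q+70 has discriminant -216 < 0 and is irreducible over ℤ.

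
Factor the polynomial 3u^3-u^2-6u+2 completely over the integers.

Group as (3u^3-6u) + (-u^2+2) = 3u(u^2-2) - (u^2-2).
Both groups share the factor (u^2-2).

(3u-1)(u^2-2)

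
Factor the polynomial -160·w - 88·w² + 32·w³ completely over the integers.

8·w·(4·w + 5)·(w - 4)

Pull out the common factor 8·w, then factor the remaining trinomial.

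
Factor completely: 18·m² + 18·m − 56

Pull out the common factor 2, then factor the remaining trinomial.

2·(3·m + 7)·(3·m − 4)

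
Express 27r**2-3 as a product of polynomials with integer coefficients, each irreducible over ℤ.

Pull out the common factor 3; 9r**2-1 is a difference of squares.

3(3r+1)(3r-1)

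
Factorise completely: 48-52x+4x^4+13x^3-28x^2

By the rational root theorem, x = -4 is a root, so (x+4) divides it; the quotient is 4x^3-3x^2-16x+12.
Then x = 2 is a root, giving the factor (x-2) and quotient 4x^2+5x-6.
The remaining quadratic factors as (x+2)(4x-3).

(4x-3)(x+2)(x+4)(x-2)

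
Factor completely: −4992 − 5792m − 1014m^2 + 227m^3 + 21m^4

(3m + 8)(7m + 8)(m + 13)(m − 6)

By the rational root theorem, m = −13 is a root, so (m + 13) divides it; the quotient is 21m^3 − 46m^2 − 416m − 384.
Next, m = −8/3 is a root, so (3m + 8) divides it; the quotient is 7m^2 − 34m − 48.
The remaining quadratic factors as (m − 6)(7m + 8).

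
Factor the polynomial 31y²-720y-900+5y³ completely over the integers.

Among the possible rational roots, y = 10 is a root, giving the factor (y-10) and quotient 5y²+81y+90.
The remaining quadratic factors as (y+15)(5y+6).

(5y+6)(y+15)(y-10)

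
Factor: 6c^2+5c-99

(2c+9)(3c-11)

Need a pair with product 6·(-99) = -594 and sum 5: that's 27 and -22.
Split the middle term: 6c^2+27c - 22c-99 = 3c(2c+9) - 11(2c+9).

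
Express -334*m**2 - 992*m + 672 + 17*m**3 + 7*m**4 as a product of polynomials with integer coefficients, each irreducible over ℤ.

Among the possible rational roots, m = -4 is a root, so (m + 4) divides it; the quotient is 7*m**3 - 11*m**2 - 290*m + 168.
Next, m = 4/7 is a root, so (7*m - 4) divides it; the quotient is m**2 - m - 42.
The remaining quadratic factors as (m - 7)(m + 6).

(7*m - 4)*(m + 4)*(m + 6)*(m - 7)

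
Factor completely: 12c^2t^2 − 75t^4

3t^2(2c + 5t)(2c − 5t)

Pull out the common factor 3t^2; 4c^2 − 25t^2 is a difference of squares.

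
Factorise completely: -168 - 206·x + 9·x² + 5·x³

(5·x + 4)·(x + 7)·(x - 6)

Among the possible rational roots, x = -4/5 is a root, giving the factor (5·x + 4) and quotient x² + x - 42.
The remaining quadratic factors as (x - 6)(x + 7).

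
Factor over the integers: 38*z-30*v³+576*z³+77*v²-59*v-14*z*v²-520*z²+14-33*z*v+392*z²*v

Group: 8*z*(72*z²+22*z*v-47*z-10*v²+19*v-7) + (3*v-2)*(72*z²+22*z*v-47*z-10*v²+19*v-7); both groups contain (72*z²+22*z*v-47*z-10*v²+19*v-7), so (8*z+3*v-2) is a factor with cofactor 72*z²+22*z*v-47*z-10*v²+19*v-7.
The cofactor groups again: 72*z²+22*z*v-47*z-10*v²+19*v-7 = 8*z*(9*z+5*v-7) + (-2*v+1)*(9*z+5*v-7); both groups contain (9*z+5*v-7), giving (8*z-2*v+1)*(9*z+5*v-7).

(8*z-2*v+1)*(8*z+3*v-2)*(9*z+5*v-7)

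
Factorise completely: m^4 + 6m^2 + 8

(m^2 + 2)(m^2 + 4)

Substitute u = m^2 to get a quadratic in u, then factor.
m^2 + 2 is irreducible over ℤ (always positive, so no real roots).
m^2 + 4 is irreducible over ℤ (sum of squares).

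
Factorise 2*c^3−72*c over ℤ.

2*c*(c+6)*(c−6)

Every term has a factor of 2*c. Then c^2−36 = (c)² − (6)².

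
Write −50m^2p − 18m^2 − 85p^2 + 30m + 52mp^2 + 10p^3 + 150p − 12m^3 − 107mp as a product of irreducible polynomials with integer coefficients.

Group: 6m(−2m^2 − 8mp − 5m + 10p^2 − 25p) + (p − 6)(−2m^2 − 8mp − 5m + 10p^2 − 25p); both groups contain (−2m^2 − 8mp − 5m + 10p^2 − 25p), so (6m + p − 6) is a factor with cofactor −2m^2 − 8mp − 5m + 10p^2 − 25p.
The cofactor groups again: −2m^2 − 8mp − 5m + 10p^2 − 25p = −2m(m + 5p) + (2p − 5)(m + 5p); both groups contain (m + 5p), giving −(2m − 2p + 5)(m + 5p).

−(2m − 2p + 5)(6m + p − 6)(m + 5p)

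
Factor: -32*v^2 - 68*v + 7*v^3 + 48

By the rational root theorem, v = 6 is a root, so (v - 6) is a factor; dividing leaves 7*v^2 + 10*v - 8.
The remaining quadratic factors as (v + 2)(7*v - 4).

(7*v - 4)*(v + 2)*(v - 6)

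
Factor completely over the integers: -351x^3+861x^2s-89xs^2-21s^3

Group: 9x(-39x^2+100xs-21s^2) + s(-39x^2+100xs-21s^2); both groups contain (-39x^2+100xs-21s^2), so (9x+s) is a factor with cofactor -39x^2+100xs-21s^2.
The cofactor groups again: -39x^2+100xs-21s^2 = -3x(13x-3s) + 7s(13x-3s); both groups contain (13x-3s), giving -(3x-7s)(13x-3s).

-(13x-3s)(3x-7s)(9x+s)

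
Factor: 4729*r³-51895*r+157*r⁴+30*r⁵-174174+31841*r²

(5*r-13)*(6*r+11)*(r+7)*(r²-r+174)

Among the possible rational roots, r = -11/6 is a root, giving the factor (6*r+11) and quotient 5*r⁴+17*r³+757*r²+3919*r-15834.
Continuing, r = -7 is a root, so (r+7) divides it; the quotient is 5*r³-18*r²+883*r-2262.
Next, r = 13/5 is a root, so (5*r-13) divides it; the quotient is r²-r+174.
The quadratic r²-r+174 has discriminant -695 < 0 and is irreducible over ℤ.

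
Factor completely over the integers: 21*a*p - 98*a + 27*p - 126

Group as (21*a*p - 98*a) + (27*p - 126) = 7*a*(3*p - 14) + 9*(3*p - 14).
Both groups share the factor (3*p - 14).

(3*p - 14)*(7*a + 9)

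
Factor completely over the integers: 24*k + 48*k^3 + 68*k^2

4*k*(3*k + 2)*(4*k + 3)

Pull out the common factor 4*k, then factor the remaining trinomial.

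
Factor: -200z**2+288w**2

8(6w+5z)(6w-5z)

Factor out 8, leaving 36w**2-25z**2, which is a difference of two squares.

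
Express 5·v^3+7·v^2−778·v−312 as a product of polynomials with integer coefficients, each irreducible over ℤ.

(5·v+2)·(v+13)·(v−12)

Testing divisors of the constant over divisors of the leading coefficient, v = 12 is a root, so (v−12) divides it; the quotient is 5·v^2+67·v+26.
The remaining quadratic factors as (5·v+2)(v+13).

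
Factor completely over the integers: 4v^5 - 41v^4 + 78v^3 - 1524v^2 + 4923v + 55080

Testing divisors of the constant over divisors of the leading coefficient, v = 8 is a root, so (v - 8) divides it; the quotient is 4v^4 - 9v^3 + 6v^2 - 1476v - 6885.
Then v = -15/4 is a root, giving the factor (4v + 15) and quotient v^3 - 6v^2 + 24v - 459.
Continuing, v = 9 is a root, giving the factor (v - 9) and quotient v^2 + 3v + 51.
The quadratic v^2 + 3v + 51 has discriminant -195 < 0 and is irreducible over ℤ.

(4v + 15)(v - 8)(v - 9)(v^2 + 3v + 51)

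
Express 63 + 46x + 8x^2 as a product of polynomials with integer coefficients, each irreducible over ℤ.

Need a pair with product 8·63 = 504 and sum 46: that's 18 and 28.
Split the middle term: 8x^2 + 18x + 28x + 63 = 2x(4x + 9) + 7(4x + 9).

(2x + 7)(4x + 9)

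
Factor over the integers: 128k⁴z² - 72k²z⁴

Every term has a factor of 8k²z². Then 16k² - 9z² = (4k)² − (3z)².

8k²z²(4k + 3z)(4k - 3z)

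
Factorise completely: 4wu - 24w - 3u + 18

Group as (4wu - 24w) + (-3u + 18) = 4w(u - 6) - 3(u - 6).
Both groups share the factor (u - 6).

(4w - 3)(u - 6)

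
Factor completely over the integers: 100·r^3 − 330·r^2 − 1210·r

Pull out the common factor 10·r, then factor the remaining trinomial.

10·r·(2·r − 11)·(5·r + 11)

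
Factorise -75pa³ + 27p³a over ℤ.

Every term has a factor of 3pa. Then 9p² - 25a² = (3p)² − (5a)².

3ap(3p - 5a)(3p + 5a)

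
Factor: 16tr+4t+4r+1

(4r+1)(4t+1)

Group as (16tr+4t) + (4r+1) = 4t(4r+1) + (4r+1).
Both groups share the factor (4r+1).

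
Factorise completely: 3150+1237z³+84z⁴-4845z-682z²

Trying the rational-root candidates, z = 7/4 is a root, giving the factor (4z-7) and quotient 21z³+346z²+435z-450.
Then z = -15 is a root, so (z+15) divides it; the quotient is 21z²+31z-30.
The remaining quadratic factors as (3z-2)(7z+15).

(3z-2)(4z-7)(7z+15)(z+15)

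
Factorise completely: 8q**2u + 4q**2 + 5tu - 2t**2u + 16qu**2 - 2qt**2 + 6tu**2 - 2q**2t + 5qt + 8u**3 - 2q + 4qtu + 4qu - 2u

-(2q + 2t + 2u - 1)(q + u)(t - 4u - 2)

Group: t(-2q**2 - 2qt - 4qu + q - 2tu - 2u**2 + u) + (-4u - 2)(-2q**2 - 2qt - 4qu + q - 2tu - 2u**2 + u); both groups contain (-2q**2 - 2qt - 4qu + q - 2tu - 2u**2 + u), so (t - 4u - 2) is a factor with cofactor -2q**2 - 2qt - 4qu + q - 2tu - 2u**2 + u.
The cofactor groups again: -2q**2 - 2qt - 4qu + q - 2tu - 2u**2 + u = -2q(q + u) + (-2t - 2u + 1)(q + u); both groups contain (q + u), giving -(2q + 2t + 2u - 1)(q + u).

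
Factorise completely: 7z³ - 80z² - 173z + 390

(7z - 10)(z + 3)(z - 13)

By the rational root theorem, z = 10/7 is a root, so (7z - 10) is a factor; dividing leaves z² - 10z - 39.
The remaining quadratic factors as (z - 13)(z + 3).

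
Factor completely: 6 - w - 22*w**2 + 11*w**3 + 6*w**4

Testing divisors of the constant over divisors of the leading coefficient, w = -1/2 is a root, giving the factor (2*w + 1) and quotient 3*w**3 + 4*w**2 - 13*w + 6.
Then w = 1 is a root, giving the factor (w - 1) and quotient 3*w**2 + 7*w - 6.
The remaining quadratic factors as (w + 3)(3*w - 2).

(2*w + 1)*(3*w - 2)*(w + 3)*(w - 1)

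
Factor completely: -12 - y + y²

Two integers with product -12 and sum -1 are -4 and 3.

(y + 3)·(y - 4)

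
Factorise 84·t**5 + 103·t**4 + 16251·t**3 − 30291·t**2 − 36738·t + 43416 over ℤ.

(3·t + 4)·(4·t − 9)·(7·t − 6)·(t**2 + 3·t + 201)

Trying the rational-root candidates, t = 6/7 is a root, so (7·t − 6) divides it; the quotient is 12·t**4 + 25·t**3 + 2343·t**2 − 2319·t − 7236.
Continuing, t = −4/3 is a root, so (3·t + 4) is a factor; dividing leaves 4·t**3 + 3·t**2 + 777·t − 1809.
Continuing, t = 9/4 is a root, giving the factor (4·t − 9) and quotient t**2 + 3·t + 201.
The quadratic t**2 + 3·t + 201 has discriminant −795 < 0 and is irreducible over ℤ.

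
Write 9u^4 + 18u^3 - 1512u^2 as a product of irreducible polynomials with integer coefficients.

Pull out the common factor 9u^2, then factor the remaining trinomial.

9u^2(u + 14)(u - 12)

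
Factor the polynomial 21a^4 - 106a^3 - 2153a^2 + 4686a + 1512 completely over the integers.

(3a - 7)(7a + 2)(a + 9)(a - 12)

By the rational root theorem, a = 12 is a root, so (a - 12) divides it; the quotient is 21a^3 + 146a^2 - 401a - 126.
Continuing, a = 7/3 is a root, so (3a - 7) is a factor; dividing leaves 7a^2 + 65a + 18.
The remaining quadratic factors as (7a + 2)(a + 9).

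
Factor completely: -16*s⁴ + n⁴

Write as (n²)² − (4*s²)², then factor n² - 4*s² once more.

(n + 2*s)*(n - 2*s)*(n² + 4*s²)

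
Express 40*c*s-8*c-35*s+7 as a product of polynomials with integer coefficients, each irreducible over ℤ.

Group as (40*c*s-8*c) + (-35*s+7) = 8*c*(5*s-1) - 7*(5*s-1).
Both groups share the factor (5*s-1).

(5*s-1)*(8*c-7)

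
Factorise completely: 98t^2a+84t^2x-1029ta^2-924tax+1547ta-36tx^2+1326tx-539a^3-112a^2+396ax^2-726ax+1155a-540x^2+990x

(t-11a+15)(14t+7a-6x+11)(7a+6x)

Group: 7a(14t^2-147ta-6tx+221t-77a^2+66ax-16a-90x+165) + 6x(14t^2-147ta-6tx+221t-77a^2+66ax-16a-90x+165); both groups contain (14t^2-147ta-6tx+221t-77a^2+66ax-16a-90x+165), so (7a+6x) is a factor with cofactor 14t^2-147ta-6tx+221t-77a^2+66ax-16a-90x+165.
The cofactor groups again: 14t^2-147ta-6tx+221t-77a^2+66ax-16a-90x+165 = 14t(t-11a+15) + (7a-6x+11)(t-11a+15); both groups contain (t-11a+15), giving (14t+7a-6x+11)(t-11a+15).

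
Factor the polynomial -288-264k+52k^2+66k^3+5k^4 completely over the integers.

Testing divisors of the constant over divisors of the leading coefficient, k = 2 is a root, giving the factor (k-2) and quotient 5k^3+76k^2+204k+144.
Next, k = -2 is a root, giving the factor (k+2) and quotient 5k^2+66k+72.
The remaining quadratic factors as (5k+6)(k+12).

(5k+6)(k+12)(k+2)(k-2)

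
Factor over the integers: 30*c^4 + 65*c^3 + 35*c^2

5*c^2*(6*c + 7)*(c + 1)

Pull out the common factor 5*c^2, then factor the remaining trinomial.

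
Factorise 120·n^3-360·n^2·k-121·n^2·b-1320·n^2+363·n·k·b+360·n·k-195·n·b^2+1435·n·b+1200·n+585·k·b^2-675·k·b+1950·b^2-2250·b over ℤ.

(8·n-15·b)·(n-3·k-10)·(15·n+13·b-15)

Group: 8·n·(15·n^2-45·n·k+13·n·b-165·n-39·k·b+45·k-130·b+150) - 15·b·(15·n^2-45·n·k+13·n·b-165·n-39·k·b+45·k-130·b+150); both groups contain (15·n^2-45·n·k+13·n·b-165·n-39·k·b+45·k-130·b+150), so (8·n-15·b) is a factor with cofactor 15·n^2-45·n·k+13·n·b-165·n-39·k·b+45·k-130·b+150.
The cofactor groups again: 15·n^2-45·n·k+13·n·b-165·n-39·k·b+45·k-130·b+150 = 15·n·(n-3·k-10) + (13·b-15)·(n-3·k-10); both groups contain (n-3·k-10), giving (15·n+13·b-15)·(n-3·k-10).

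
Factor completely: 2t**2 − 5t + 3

(2t − 3)(t − 1)

Need a pair with product 2·3 = 6 and sum −5: that's −3 and −2.
Split the middle term: 2t**2 − 3t − 2t + 3 = t(2t − 3) − (2t − 3).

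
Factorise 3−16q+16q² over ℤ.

(4q−1)(4q−3)

Need a pair with product 16·3 = 48 and sum −16: that's −4 and −12.
Split the middle term: 16q²−4q − 12q+3 = 4q(4q−1) − 3(4q−1).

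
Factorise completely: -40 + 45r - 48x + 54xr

(6x + 5)(9r - 8)

Group as (54xr - 48x) + (45r - 40) = 6x(9r - 8) + 5(9r - 8).
Both groups share the factor (9r - 8).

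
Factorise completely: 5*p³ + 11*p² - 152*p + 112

(5*p - 4)*(p + 7)*(p - 4)

Trying the rational-root candidates, p = 4 is a root, giving the factor (p - 4) and quotient 5*p² + 31*p - 28.
The remaining quadratic factors as (5*p - 4)(p + 7).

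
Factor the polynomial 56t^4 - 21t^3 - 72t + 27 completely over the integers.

(8t - 3)(7t^3 - 9)

Group as (56t^4 - 72t) + (-21t^3 + 27) = 8t(7t^3 - 9) - 3(7t^3 - 9).
Both groups share the factor (7t^3 - 9).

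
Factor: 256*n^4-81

(4*n+3)*(4*n-3)*(16*n^2+9)

Difference of squares twice: with A = 4*n and B = 3, A⁴ − B⁴ = (A² − B²)(A² + B²), and A² − B² factors again.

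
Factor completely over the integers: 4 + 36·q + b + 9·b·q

(9·q + 1)·(b + 4)

Group as (9·b·q + b) + (36·q + 4) = b·(9·q + 1) + 4·(9·q + 1).
Both groups share the factor (9·q + 1).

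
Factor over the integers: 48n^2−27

Pull out the common factor 3; 16n^2−9 is a difference of squares.

3(4n+3)(4n−3)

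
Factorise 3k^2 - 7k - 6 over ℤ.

Need a pair with product 3·(-6) = -18 and sum -7: that's -9 and 2.
Split the middle term: 3k^2 - 9k + 2k - 6 = 3k(k - 3) + 2(k - 3).

(3k + 2)(k - 3)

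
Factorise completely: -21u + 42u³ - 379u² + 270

(6u + 5)(7u - 6)(u - 9)

Testing divisors of the constant over divisors of the leading coefficient, u = 9 is a root, so (u - 9) divides it; the quotient is 42u² - u - 30.
The remaining quadratic factors as (6u + 5)(7u - 6).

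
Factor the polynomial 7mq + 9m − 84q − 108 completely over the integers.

Group as (7mq + 9m) + (−84q − 108) = m(7q + 9) − 12(7q + 9).
Both groups share the factor (7q + 9).

(7q + 9)(m − 12)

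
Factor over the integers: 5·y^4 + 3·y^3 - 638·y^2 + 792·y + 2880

Trying the rational-root candidates, y = 10 is a root, so (y - 10) divides it; the quotient is 5·y^3 + 53·y^2 - 108·y - 288.
Then y = -12 is a root, so (y + 12) is a factor; dividing leaves 5·y^2 - 7·y - 24.
The remaining quadratic factors as (y - 3)(5·y + 8).

(5·y + 8)·(y + 12)·(y - 10)·(y - 3)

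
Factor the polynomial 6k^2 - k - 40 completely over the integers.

Need a pair with product 6·(-40) = -240 and sum -1: that's 15 and -16.
Split the middle term: 6k^2 + 15k - 16k - 40 = 3k(2k + 5) - 8(2k + 5).

(2k + 5)(3k - 8)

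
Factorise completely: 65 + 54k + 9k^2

(3k + 13)(3k + 5)

Need a pair with product 9·65 = 585 and sum 54: that's 39 and 15.
Split the middle term: 9k^2 + 39k + 15k + 65 = 3k(3k + 13) + 5(3k + 13).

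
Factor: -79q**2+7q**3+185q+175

Trying the rational-root candidates, q = 5 is a root, so (q-5) is a factor; dividing leaves 7q**2-44q-35.
The remaining quadratic factors as (7q+5)(q-7).

(7q+5)(q-5)(q-7)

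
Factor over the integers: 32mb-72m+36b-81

(4b-9)(8m+9)

Group as (32mb-72m) + (36b-81) = 8m(4b-9) + 9(4b-9).
Both groups share the factor (4b-9).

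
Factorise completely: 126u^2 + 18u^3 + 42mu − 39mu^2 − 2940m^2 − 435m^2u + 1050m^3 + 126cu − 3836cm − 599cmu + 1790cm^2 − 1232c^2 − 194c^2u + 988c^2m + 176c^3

Group: 8c(22c^2 + 85cm − 16cu − 154c + 75m^2 − 15mu − 210m − 6u^2 − 42u) + (14m − 3u)(22c^2 + 85cm − 16cu − 154c + 75m^2 − 15mu − 210m − 6u^2 − 42u); both groups contain (22c^2 + 85cm − 16cu − 154c + 75m^2 − 15mu − 210m − 6u^2 − 42u), so (8c + 14m − 3u) is a factor with cofactor 22c^2 + 85cm − 16cu − 154c + 75m^2 − 15mu − 210m − 6u^2 − 42u.
The cofactor groups again: 22c^2 + 85cm − 16cu − 154c + 75m^2 − 15mu − 210m − 6u^2 − 42u = 11c(2c + 5m − 2u − 14) + (15m + 3u)(2c + 5m − 2u − 14); both groups contain (2c + 5m − 2u − 14), giving (11c + 15m + 3u)(2c + 5m − 2u − 14).

(11c + 15m + 3u)(2c + 5m − 2u − 14)(8c + 14m − 3u)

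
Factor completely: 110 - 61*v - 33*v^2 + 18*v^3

By the rational root theorem, v = -11/6 is a root, so (6*v + 11) is a factor; dividing leaves 3*v^2 - 11*v + 10.
The remaining quadratic factors as (3*v - 5)(v - 2).

(3*v - 5)*(6*v + 11)*(v - 2)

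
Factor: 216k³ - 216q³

216(k - q)(k² + kq + q²)

Pull out the common factor 216, leaving k³ - q³.
Recognize a difference of cubes with the parts k and q.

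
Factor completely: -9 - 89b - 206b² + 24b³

By the rational root theorem, b = 9 is a root, so (b - 9) divides it; the quotient is 24b² + 10b + 1.
The remaining quadratic factors as (6b + 1)(4b + 1).

(4b + 1)(6b + 1)(b - 9)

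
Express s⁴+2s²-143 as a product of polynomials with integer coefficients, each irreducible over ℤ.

(s²+13)(s²-11)

Substitute u = s² to get a quadratic in u, then factor.
s²-11 is irreducible over ℤ (11 is not a perfect square).
s²+13 is irreducible over ℤ (always positive, so no real roots).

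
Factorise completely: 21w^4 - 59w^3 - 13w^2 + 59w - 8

Testing divisors of the constant over divisors of the leading coefficient, w = -1 is a root, so (w + 1) is a factor; dividing leaves 21w^3 - 80w^2 + 67w - 8.
Continuing, w = 8/3 is a root, so (3w - 8) divides it; the quotient is 7w^2 - 8w + 1.
The remaining quadratic factors as (w - 1)(7w - 1).

(3w - 8)(7w - 1)(w + 1)(w - 1)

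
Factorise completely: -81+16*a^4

Write as (4*a^2)² − (9)², then factor 4*a^2-9 once more.

(2*a+3)*(2*a-3)*(4*a^2+9)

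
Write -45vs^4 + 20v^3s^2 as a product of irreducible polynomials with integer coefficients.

5s^2v(2v - 3s)(2v + 3s)

Pull out the common factor 5vs^2; 4v^2 - 9s^2 is a difference of squares.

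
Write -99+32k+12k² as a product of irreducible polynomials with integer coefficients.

Need a pair with product 12·(-99) = -1188 and sum 32: that's -22 and 54.
Split the middle term: 12k²-22k + 54k-99 = 2k(6k-11) + 9(6k-11).

(2k+9)(6k-11)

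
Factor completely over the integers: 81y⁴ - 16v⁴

Write as (9y²)² − (4v²)², then factor 9y² - 4v² once more.

(3y - 2v)(3y + 2v)(9y² + 4v²)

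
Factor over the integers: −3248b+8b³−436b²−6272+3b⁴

Testing divisors of the constant over divisors of the leading coefficient, b = −8 is a root, so (b+8) divides it; the quotient is 3b³−16b²−308b−784.
Next, b = −14/3 is a root, so (3b+14) divides it; the quotient is b²−10b−56.
The remaining quadratic factors as (b+4)(b−14).

(3b+14)(b+4)(b+8)(b−14)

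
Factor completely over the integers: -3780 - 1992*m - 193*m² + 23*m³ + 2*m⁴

Trying the rational-root candidates, m = -3 is a root, giving the factor (m + 3) and quotient 2*m³ + 17*m² - 244*m - 1260.
Continuing, m = -9/2 is a root, so (2*m + 9) divides it; the quotient is m² + 4*m - 140.
The remaining quadratic factors as (m - 10)(m + 14).

(2*m + 9)*(m + 14)*(m + 3)*(m - 10)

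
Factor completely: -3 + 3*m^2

Pull out the common factor 3; m^2 - 1 is a difference of squares.

3*(m + 1)*(m - 1)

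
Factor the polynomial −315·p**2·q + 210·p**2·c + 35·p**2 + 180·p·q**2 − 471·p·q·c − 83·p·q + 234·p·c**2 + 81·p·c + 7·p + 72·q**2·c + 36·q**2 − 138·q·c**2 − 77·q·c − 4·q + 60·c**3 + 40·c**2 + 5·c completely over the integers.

−(9·q − 6·c − 1)·(5·p + 2·c + 1)·(7·p − 4·q + 5·c)

Group: 5·p·(−63·p·q + 42·p·c + 7·p + 36·q**2 − 69·q·c − 4·q + 30·c**2 + 5·c) + (2·c + 1)·(−63·p·q + 42·p·c + 7·p + 36·q**2 − 69·q·c − 4·q + 30·c**2 + 5·c); both groups contain (−63·p·q + 42·p·c + 7·p + 36·q**2 − 69·q·c − 4·q + 30·c**2 + 5·c), so (5·p + 2·c + 1) is a factor with cofactor −63·p·q + 42·p·c + 7·p + 36·q**2 − 69·q·c − 4·q + 30·c**2 + 5·c.
The cofactor groups again: −63·p·q + 42·p·c + 7·p + 36·q**2 − 69·q·c − 4·q + 30·c**2 + 5·c = −9·q·(7·p − 4·q + 5·c) + (6·c + 1)·(7·p − 4·q + 5·c); both groups contain (7·p − 4·q + 5·c), giving −(9·q − 6·c − 1)·(7·p − 4·q + 5·c).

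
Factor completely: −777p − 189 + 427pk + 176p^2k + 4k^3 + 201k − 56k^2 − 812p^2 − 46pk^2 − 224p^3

−(7p − 2k + 7)(8p − 2k + 3)(4p − k + 9)

Group: 4p(−56p^2 + 30pk − 77p − 4k^2 + 20k − 21) + (−k + 9)(−56p^2 + 30pk − 77p − 4k^2 + 20k − 21); both groups contain (−56p^2 + 30pk − 77p − 4k^2 + 20k − 21), so (4p − k + 9) is a factor with cofactor −56p^2 + 30pk − 77p − 4k^2 + 20k − 21.
The cofactor groups again: −56p^2 + 30pk − 77p − 4k^2 + 20k − 21 = −7p(8p − 2k + 3) + (2k − 7)(8p − 2k + 3); both groups contain (8p − 2k + 3), giving −(7p − 2k + 7)(8p − 2k + 3).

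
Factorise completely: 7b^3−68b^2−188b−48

(7b+2)(b+2)(b−12)

Among the possible rational roots, b = −2 is a root, giving the factor (b+2) and quotient 7b^2−82b−24.
The remaining quadratic factors as (b−12)(7b+2).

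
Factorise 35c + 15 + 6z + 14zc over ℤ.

Group as (14zc + 6z) + (35c + 15) = 2z(7c + 3) + 5(7c + 3).
Both groups share the factor (7c + 3).

(2z + 5)(7c + 3)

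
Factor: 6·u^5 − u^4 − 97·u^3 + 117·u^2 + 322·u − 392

(6·u − 7)·(u + 2)·(u + 4)·(u^2 − 5·u + 7)

Trying the rational-root candidates, u = 7/6 is a root, so (6·u − 7) divides it; the quotient is u^4 + u^3 − 15·u^2 + 2·u + 56.
Next, u = −2 is a root, giving the factor (u + 2) and quotient u^3 − u^2 − 13·u + 28.
Next, u = −4 is a root, giving the factor (u + 4) and quotient u^2 − 5·u + 7.
The quadratic u^2 − 5·u + 7 has discriminant −3 < 0 and is irreducible over ℤ.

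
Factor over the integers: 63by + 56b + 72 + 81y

(7b + 9)(9y + 8)

Group as (63by + 56b) + (81y + 72) = 7b(9y + 8) + 9(9y + 8).
Both groups share the factor (9y + 8).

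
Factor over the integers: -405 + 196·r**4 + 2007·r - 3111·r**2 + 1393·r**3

By the rational root theorem, r = -9 is a root, so (r + 9) is a factor; dividing leaves 196·r**3 - 371·r**2 + 228·r - 45.
Next, r = 3/7 is a root, so (7·r - 3) is a factor; dividing leaves 28·r**2 - 41·r + 15.
The remaining quadratic factors as (7·r - 5)(4·r - 3).

(4·r - 3)·(7·r - 3)·(7·r - 5)·(r + 9)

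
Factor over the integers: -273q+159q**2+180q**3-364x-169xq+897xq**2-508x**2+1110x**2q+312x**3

Group: 13x(24x**2+78xq-52x+45q**2-39q) + (4q+7)(24x**2+78xq-52x+45q**2-39q); both groups contain (24x**2+78xq-52x+45q**2-39q), so (13x+4q+7) is a factor with cofactor 24x**2+78xq-52x+45q**2-39q.
The cofactor groups again: 24x**2+78xq-52x+45q**2-39q = 6x(4x+3q) + (15q-13)(4x+3q); both groups contain (4x+3q), giving (6x+15q-13)(4x+3q).

(6x+15q-13)(4x+3q)(13x+4q+7)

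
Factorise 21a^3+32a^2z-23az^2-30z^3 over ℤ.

Group: 7a(3a^2+2az-5z^2) + 6z(3a^2+2az-5z^2); both groups contain (3a^2+2az-5z^2), so (7a+6z) is a factor with cofactor 3a^2+2az-5z^2.
The cofactor groups again: 3a^2+2az-5z^2 = a(3a+5z) - z(3a+5z); both groups contain (3a+5z), giving (a-z)(3a+5z).

(3a+5z)(7a+6z)(a-z)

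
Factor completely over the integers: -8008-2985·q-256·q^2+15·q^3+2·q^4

(2·q+11)·(q+7)·(q+8)·(q-13)

Among the possible rational roots, q = 13 is a root, giving the factor (q-13) and quotient 2·q^3+41·q^2+277·q+616.
Continuing, q = -8 is a root, so (q+8) is a factor; dividing leaves 2·q^2+25·q+77.
The remaining quadratic factors as (2·q+11)(q+7).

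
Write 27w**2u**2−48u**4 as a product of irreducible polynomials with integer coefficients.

3u**2(3w−4u)(3w+4u)

Every term has a factor of 3u**2. Then 9w**2−16u**2 = (3w)² − (4u)².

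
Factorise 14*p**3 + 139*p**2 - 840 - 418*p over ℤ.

(2*p - 7)*(7*p + 10)*(p + 12)

By the rational root theorem, p = -12 is a root, giving the factor (p + 12) and quotient 14*p**2 - 29*p - 70.
The remaining quadratic factors as (2*p - 7)(7*p + 10).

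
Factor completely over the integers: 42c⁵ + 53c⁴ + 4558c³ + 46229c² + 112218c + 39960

Trying the rational-root candidates, c = -9/2 is a root, so (2c + 9) divides it; the quotient is 21c⁴ - 68c³ + 2585c² + 11482c + 4440.
Continuing, c = -3/7 is a root, so (7c + 3) is a factor; dividing leaves 3c³ - 11c² + 374c + 1480.
Continuing, c = -10/3 is a root, so (3c + 10) divides it; the quotient is c² - 7c + 148.
The quadratic c² - 7c + 148 has discriminant -543 < 0 and is irreducible over ℤ.

(2c + 9)(3c + 10)(7c + 3)(c² - 7c + 148)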